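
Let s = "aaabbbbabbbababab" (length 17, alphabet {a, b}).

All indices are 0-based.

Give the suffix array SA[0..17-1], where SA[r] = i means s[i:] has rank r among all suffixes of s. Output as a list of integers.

rank | idx | suffix
   0 |   0 | aaabbbbabbbababab
   1 |   1 | aabbbbabbbababab
   2 |  15 | ab
   3 |  13 | abab
   4 |  11 | ababab
   5 |   7 | abbbababab
   6 |   2 | abbbbabbbababab
   7 |  16 | b
   8 |  14 | bab
   9 |  12 | babab
  10 |  10 | bababab
  11 |   6 | babbbababab
  12 |   9 | bbababab
  13 |   5 | bbabbbababab
  14 |   8 | bbbababab
  15 |   4 | bbbabbbababab
  16 |   3 | bbbbabbbababab

[0, 1, 15, 13, 11, 7, 2, 16, 14, 12, 10, 6, 9, 5, 8, 4, 3]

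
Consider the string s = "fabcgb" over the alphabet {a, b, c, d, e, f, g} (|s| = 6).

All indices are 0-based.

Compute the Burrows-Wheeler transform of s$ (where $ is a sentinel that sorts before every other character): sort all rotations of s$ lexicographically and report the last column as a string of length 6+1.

rank  rotation last
    0  $fabcgb  b
    1  abcgb$f  f
    2  b$fabcg  g
    3  bcgb$fa  a
    4  cgb$fab  b
    5  fabcgb$  $
    6  gb$fabc  c

bfgab$c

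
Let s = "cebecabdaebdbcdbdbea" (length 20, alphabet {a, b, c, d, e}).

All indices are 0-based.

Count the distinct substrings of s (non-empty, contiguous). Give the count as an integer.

rank→(start, suffix):
  0 → (19, 'a')
  1 → (5, 'abdaebdbcdbdbea')
  2 → (8, 'aebdbcdbdbea')
  3 → (12, 'bcdbdbea')
  4 → (6, 'bdaebdbcdbdbea')
  5 → (10, 'bdbcdbdbea')
  6 → (15, 'bdbea')
  7 → (17, 'bea')
  8 → (2, 'becabdaebdbcdbdbea')
  9 → (4, 'cabdaebdbcdbdbea')
  10 → (13, 'cdbdbea')
  11 → (0, 'cebecabdaebdbcdbdbea')
  12 → (7, 'daebdbcdbdbea')
  13 → (11, 'dbcdbdbea')
  14 → (14, 'dbdbea')
  15 → (16, 'dbea')
  16 → (18, 'ea')
  17 → (9, 'ebdbcdbdbea')
  18 → (1, 'ebecabdaebdbcdbdbea')
  19 → (3, 'ecabdaebdbcdbdbea')

SA = [19, 5, 8, 12, 6, 10, 15, 17, 2, 4, 13, 0, 7, 11, 14, 16, 18, 9, 1, 3]
i: (SA[i-1],SA[i]) lcp shared
  1: (19,5) 1 'a'
  2: (5,8) 1 'a'
  3: (8,12) 0 ''
  4: (12,6) 1 'b'
  5: (6,10) 2 'bd'
  6: (10,15) 3 'bdb'
  7: (15,17) 1 'b'
  8: (17,2) 2 'be'
  9: (2,4) 0 ''
  10: (4,13) 1 'c'
  11: (13,0) 1 'c'
  12: (0,7) 0 ''
  13: (7,11) 1 'd'
  14: (11,14) 2 'db'
  15: (14,16) 2 'db'
  16: (16,18) 0 ''
  17: (18,9) 1 'e'
  18: (9,1) 2 'eb'
  19: (1,3) 1 'e'

n(n+1)/2 = 20·21/2 = 210
Σ LCP = 0 + 1 + 1 + 0 + 1 + 2 + 3 + 1 + 2 + 0 + 1 + 1 + 0 + 1 + 2 + 2 + 0 + 1 + 2 + 1 = 22
distinct = 210 − 22 = 188

188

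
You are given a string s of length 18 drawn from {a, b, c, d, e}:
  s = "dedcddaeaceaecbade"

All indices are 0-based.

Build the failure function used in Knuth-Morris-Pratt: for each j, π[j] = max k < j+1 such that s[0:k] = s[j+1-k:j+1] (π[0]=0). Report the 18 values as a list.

[0, 0, 1, 0, 1, 1, 0, 0, 0, 0, 0, 0, 0, 0, 0, 0, 1, 2]

π[0] = 0
j=1 s[j]='e': π[1]=0 (border '')
j=2 s[j]='d': π[2]=1 (border 'd')
j=3 s[j]='c': k: 1→0; π[3]=0 (border '')
j=4 s[j]='d': π[4]=1 (border 'd')
j=5 s[j]='d': k: 1→0; π[5]=1 (border 'd')
j=6 s[j]='a': k: 1→0; π[6]=0 (border '')
j=7 s[j]='e': π[7]=0 (border '')
j=8 s[j]='a': π[8]=0 (border '')
j=9 s[j]='c': π[9]=0 (border '')
j=10 s[j]='e': π[10]=0 (border '')
j=11 s[j]='a': π[11]=0 (border '')
j=12 s[j]='e': π[12]=0 (border '')
j=13 s[j]='c': π[13]=0 (border '')
j=14 s[j]='b': π[14]=0 (border '')
j=15 s[j]='a': π[15]=0 (border '')
j=16 s[j]='d': π[16]=1 (border 'd')
j=17 s[j]='e': π[17]=2 (border 'de')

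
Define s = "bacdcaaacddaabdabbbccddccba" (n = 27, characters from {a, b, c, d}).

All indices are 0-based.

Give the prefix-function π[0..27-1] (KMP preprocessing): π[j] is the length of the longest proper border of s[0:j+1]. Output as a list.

π[0] = 0
j=1 s[j]='a': π[1]=0 (border '')
j=2 s[j]='c': π[2]=0 (border '')
j=3 s[j]='d': π[3]=0 (border '')
j=4 s[j]='c': π[4]=0 (border '')
j=5 s[j]='a': π[5]=0 (border '')
j=6 s[j]='a': π[6]=0 (border '')
j=7 s[j]='a': π[7]=0 (border '')
j=8 s[j]='c': π[8]=0 (border '')
j=9 s[j]='d': π[9]=0 (border '')
j=10 s[j]='d': π[10]=0 (border '')
j=11 s[j]='a': π[11]=0 (border '')
j=12 s[j]='a': π[12]=0 (border '')
j=13 s[j]='b': π[13]=1 (border 'b')
j=14 s[j]='d': k: 1→0; π[14]=0 (border '')
j=15 s[j]='a': π[15]=0 (border '')
j=16 s[j]='b': π[16]=1 (border 'b')
j=17 s[j]='b': k: 1→0; π[17]=1 (border 'b')
j=18 s[j]='b': k: 1→0; π[18]=1 (border 'b')
j=19 s[j]='c': k: 1→0; π[19]=0 (border '')
j=20 s[j]='c': π[20]=0 (border '')
j=21 s[j]='d': π[21]=0 (border '')
j=22 s[j]='d': π[22]=0 (border '')
j=23 s[j]='c': π[23]=0 (border '')
j=24 s[j]='c': π[24]=0 (border '')
j=25 s[j]='b': π[25]=1 (border 'b')
j=26 s[j]='a': π[26]=2 (border 'ba')

[0, 0, 0, 0, 0, 0, 0, 0, 0, 0, 0, 0, 0, 1, 0, 0, 1, 1, 1, 0, 0, 0, 0, 0, 0, 1, 2]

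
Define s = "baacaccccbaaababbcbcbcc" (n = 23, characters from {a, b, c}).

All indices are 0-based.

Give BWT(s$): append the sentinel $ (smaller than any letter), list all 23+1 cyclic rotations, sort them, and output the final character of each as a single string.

cbababacc$aabcccacbbbcca

rank  rotation                  last
    0  $baacaccccbaaababbcbcbcc  c
    1  aaababbcbcbcc$baacaccccb  b
    2  aababbcbcbcc$baacaccccba  a
    3  aacaccccbaaababbcbcbcc$b  b
    4  ababbcbcbcc$baacaccccbaa  a
    5  abbcbcbcc$baacaccccbaaab  b
    6  acaccccbaaababbcbcbcc$ba  a
    7  accccbaaababbcbcbcc$baac  c
    8  baaababbcbcbcc$baacacccc  c
    9  baacaccccbaaababbcbcbcc$  $
   10  babbcbcbcc$baacaccccbaaa  a
   11  bbcbcbcc$baacaccccbaaaba  a
   12  bcbcbcc$baacaccccbaaabab  b
   13  bcbcc$baacaccccbaaababbc  c
   14  bcc$baacaccccbaaababbcbc  c
   15  c$baacaccccbaaababbcbcbc  c
   16  caccccbaaababbcbcbcc$baa  a
   17  cbaaababbcbcbcc$baacaccc  c
   18  cbcbcc$baacaccccbaaababb  b
   19  cbcc$baacaccccbaaababbcb  b
   20  cc$baacaccccbaaababbcbcb  b
   21  ccbaaababbcbcbcc$baacacc  c
   22  cccbaaababbcbcbcc$baacac  c
   23  ccccbaaababbcbcbcc$baaca  a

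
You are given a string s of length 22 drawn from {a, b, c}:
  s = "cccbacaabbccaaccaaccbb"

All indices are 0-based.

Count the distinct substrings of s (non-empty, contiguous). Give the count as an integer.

rank→(start, suffix):
  0 → (6, 'aabbccaaccaaccbb')
  1 → (12, 'aaccaaccbb')
  2 → (16, 'aaccbb')
  3 → (7, 'abbccaaccaaccbb')
  4 → (4, 'acaabbccaaccaaccbb')
  5 → (13, 'accaaccbb')
  6 → (17, 'accbb')
  7 → (21, 'b')
  8 → (3, 'bacaabbccaaccaaccbb')
  9 → (20, 'bb')
  10 → (8, 'bbccaaccaaccbb')
  11 → (9, 'bccaaccaaccbb')
  12 → (5, 'caabbccaaccaaccbb')
  13 → (11, 'caaccaaccbb')
  14 → (15, 'caaccbb')
  15 → (2, 'cbacaabbccaaccaaccbb')
  16 → (19, 'cbb')
  17 → (10, 'ccaaccaaccbb')
  18 → (14, 'ccaaccbb')
  19 → (1, 'ccbacaabbccaaccaaccbb')
  20 → (18, 'ccbb')
  21 → (0, 'cccbacaabbccaaccaaccbb')

SA = [6, 12, 16, 7, 4, 13, 17, 21, 3, 20, 8, 9, 5, 11, 15, 2, 19, 10, 14, 1, 18, 0]
[i] adj suffixes → lcp
  [1] 6/12 → 2 ('aa')
  [2] 12/16 → 4 ('aacc')
  [3] 16/7 → 1 ('a')
  [4] 7/4 → 1 ('a')
  [5] 4/13 → 2 ('ac')
  [6] 13/17 → 3 ('acc')
  [7] 17/21 → 0 ('')
  [8] 21/3 → 1 ('b')
  [9] 3/20 → 1 ('b')
  [10] 20/8 → 2 ('bb')
  [11] 8/9 → 1 ('b')
  [12] 9/5 → 0 ('')
  [13] 5/11 → 3 ('caa')
  [14] 11/15 → 5 ('caacc')
  [15] 15/2 → 1 ('c')
  [16] 2/19 → 2 ('cb')
  [17] 19/10 → 1 ('c')
  [18] 10/14 → 6 ('ccaacc')
  [19] 14/1 → 2 ('cc')
  [20] 1/18 → 3 ('ccb')
  [21] 18/0 → 2 ('cc')

n(n+1)/2 = 22·23/2 = 253
Σ LCP = 0 + 2 + 4 + 1 + 1 + 2 + 3 + 0 + 1 + 1 + 2 + 1 + 0 + 3 + 5 + 1 + 2 + 1 + 6 + 2 + 3 + 2 = 43
distinct = 253 − 43 = 210

210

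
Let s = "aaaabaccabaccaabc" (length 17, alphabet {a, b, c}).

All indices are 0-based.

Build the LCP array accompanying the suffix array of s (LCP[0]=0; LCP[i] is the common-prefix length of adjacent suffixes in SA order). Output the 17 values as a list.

sorted suffixes:
  #0 SA[0]=0  'aaaabaccabaccaabc'
  #1 SA[1]=1  'aaabaccabaccaabc'
  #2 SA[2]=2  'aabaccabaccaabc'
  #3 SA[3]=13  'aabc'
  #4 SA[4]=8  'abaccaabc'
  #5 SA[5]=3  'abaccabaccaabc'
  #6 SA[6]=14  'abc'
  #7 SA[7]=10  'accaabc'
  #8 SA[8]=5  'accabaccaabc'
  #9 SA[9]=9  'baccaabc'
  #10 SA[10]=4  'baccabaccaabc'
  #11 SA[11]=15  'bc'
  #12 SA[12]=16  'c'
  #13 SA[13]=12  'caabc'
  #14 SA[14]=7  'cabaccaabc'
  #15 SA[15]=11  'ccaabc'
  #16 SA[16]=6  'ccabaccaabc'

SA = [0, 1, 2, 13, 8, 3, 14, 10, 5, 9, 4, 15, 16, 12, 7, 11, 6]
rank  pair      lcp
   1  s[0:],s[1:]  3  'aaa'
   2  s[1:],s[2:]  2  'aa'
   3  s[2:],s[13:]  3  'aab'
   4  s[13:],s[8:]  1  'a'
   5  s[8:],s[3:]  6  'abacca'
   6  s[3:],s[14:]  2  'ab'
   7  s[14:],s[10:]  1  'a'
   8  s[10:],s[5:]  4  'acca'
   9  s[5:],s[9:]  0  ''
  10  s[9:],s[4:]  5  'bacca'
  11  s[4:],s[15:]  1  'b'
  12  s[15:],s[16:]  0  ''
  13  s[16:],s[12:]  1  'c'
  14  s[12:],s[7:]  2  'ca'
  15  s[7:],s[11:]  1  'c'
  16  s[11:],s[6:]  3  'cca'

[0, 3, 2, 3, 1, 6, 2, 1, 4, 0, 5, 1, 0, 1, 2, 1, 3]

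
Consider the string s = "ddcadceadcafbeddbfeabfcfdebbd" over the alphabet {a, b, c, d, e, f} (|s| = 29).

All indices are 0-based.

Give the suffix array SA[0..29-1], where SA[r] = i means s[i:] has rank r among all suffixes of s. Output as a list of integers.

sorted suffixes:
  #0 SA[0]=19  'abfcfdebbd'
  #1 SA[1]=7  'adcafbeddbfeabfcfdebbd'
  #2 SA[2]=3  'adceadcafbeddbfeabfcfdebbd'
  #3 SA[3]=10  'afbeddbfeabfcfdebbd'
  #4 SA[4]=26  'bbd'
  #5 SA[5]=27  'bd'
  #6 SA[6]=12  'beddbfeabfcfdebbd'
  #7 SA[7]=20  'bfcfdebbd'
  #8 SA[8]=16  'bfeabfcfdebbd'
  #9 SA[9]=2  'cadceadcafbeddbfeabfcfdebbd'
  #10 SA[10]=9  'cafbeddbfeabfcfdebbd'
  #11 SA[11]=5  'ceadcafbeddbfeabfcfdebbd'
  #12 SA[12]=22  'cfdebbd'
  #13 SA[13]=28  'd'
  #14 SA[14]=15  'dbfeabfcfdebbd'
  #15 SA[15]=1  'dcadceadcafbeddbfeabfcfdebbd'
  #16 SA[16]=8  'dcafbeddbfeabfcfdebbd'
  #17 SA[17]=4  'dceadcafbeddbfeabfcfdebbd'
  #18 SA[18]=14  'ddbfeabfcfdebbd'
  #19 SA[19]=0  'ddcadceadcafbeddbfeabfcfdebbd'
  #20 SA[20]=24  'debbd'
  #21 SA[21]=18  'eabfcfdebbd'
  #22 SA[22]=6  'eadcafbeddbfeabfcfdebbd'
  #23 SA[23]=25  'ebbd'
  #24 SA[24]=13  'eddbfeabfcfdebbd'
  #25 SA[25]=11  'fbeddbfeabfcfdebbd'
  #26 SA[26]=21  'fcfdebbd'
  #27 SA[27]=23  'fdebbd'
  #28 SA[28]=17  'feabfcfdebbd'

[19, 7, 3, 10, 26, 27, 12, 20, 16, 2, 9, 5, 22, 28, 15, 1, 8, 4, 14, 0, 24, 18, 6, 25, 13, 11, 21, 23, 17]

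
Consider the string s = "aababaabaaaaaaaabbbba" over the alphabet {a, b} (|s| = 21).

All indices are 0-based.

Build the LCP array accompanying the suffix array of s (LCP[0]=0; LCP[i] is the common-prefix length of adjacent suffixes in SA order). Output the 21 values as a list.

[0, 1, 7, 6, 5, 4, 3, 2, 4, 3, 1, 4, 3, 2, 0, 2, 3, 2, 1, 2, 3]

rank | idx | suffix
   0 |  20 | a
   1 |   8 | aaaaaaaabbbba
   2 |   9 | aaaaaaabbbba
   3 |  10 | aaaaaabbbba
   4 |  11 | aaaaabbbba
   5 |  12 | aaaabbbba
   6 |  13 | aaabbbba
   7 |   5 | aabaaaaaaaabbbba
   8 |   0 | aababaabaaaaaaaabbbba
   9 |  14 | aabbbba
  10 |   6 | abaaaaaaaabbbba
  11 |   3 | abaabaaaaaaaabbbba
  12 |   1 | ababaabaaaaaaaabbbba
  13 |  15 | abbbba
  14 |  19 | ba
  15 |   7 | baaaaaaaabbbba
  16 |   4 | baabaaaaaaaabbbba
  17 |   2 | babaabaaaaaaaabbbba
  18 |  18 | bba
  19 |  17 | bbba
  20 |  16 | bbbba

SA = [20, 8, 9, 10, 11, 12, 13, 5, 0, 14, 6, 3, 1, 15, 19, 7, 4, 2, 18, 17, 16]
[i] adj suffixes → lcp
  [1] 20/8 → 1 ('a')
  [2] 8/9 → 7 ('aaaaaaa')
  [3] 9/10 → 6 ('aaaaaa')
  [4] 10/11 → 5 ('aaaaa')
  [5] 11/12 → 4 ('aaaa')
  [6] 12/13 → 3 ('aaa')
  [7] 13/5 → 2 ('aa')
  [8] 5/0 → 4 ('aaba')
  [9] 0/14 → 3 ('aab')
  [10] 14/6 → 1 ('a')
  [11] 6/3 → 4 ('abaa')
  [12] 3/1 → 3 ('aba')
  [13] 1/15 → 2 ('ab')
  [14] 15/19 → 0 ('')
  [15] 19/7 → 2 ('ba')
  [16] 7/4 → 3 ('baa')
  [17] 4/2 → 2 ('ba')
  [18] 2/18 → 1 ('b')
  [19] 18/17 → 2 ('bb')
  [20] 17/16 → 3 ('bbb')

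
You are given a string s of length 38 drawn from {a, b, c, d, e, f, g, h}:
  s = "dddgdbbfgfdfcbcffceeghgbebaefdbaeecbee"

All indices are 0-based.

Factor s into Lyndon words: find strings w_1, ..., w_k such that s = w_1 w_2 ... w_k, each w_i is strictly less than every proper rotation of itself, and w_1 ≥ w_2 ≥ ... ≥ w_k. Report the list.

["dddg", "d", "bbfgfdfcbcffceeghgbe", "b", "aefdb", "aeecbee"]

emit factor 1: 'dddg' (i=0, period=4)
emit factor 2: 'd' (i=4, period=1)
emit factor 3: 'bbfgfdfcbcffceeghgbe' (i=5, period=20)
emit factor 4: 'b' (i=25, period=1)
emit factor 5: 'aefdb' (i=26, period=5)
emit factor 6: 'aeecbee' (i=31, period=7)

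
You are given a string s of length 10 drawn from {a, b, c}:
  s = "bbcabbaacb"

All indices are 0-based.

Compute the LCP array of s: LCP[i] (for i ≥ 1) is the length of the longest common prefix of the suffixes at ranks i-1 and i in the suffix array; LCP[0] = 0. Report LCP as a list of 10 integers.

rank→(start, suffix):
  0 → (6, 'aacb')
  1 → (3, 'abbaacb')
  2 → (7, 'acb')
  3 → (9, 'b')
  4 → (5, 'baacb')
  5 → (4, 'bbaacb')
  6 → (0, 'bbcabbaacb')
  7 → (1, 'bcabbaacb')
  8 → (2, 'cabbaacb')
  9 → (8, 'cb')

SA = [6, 3, 7, 9, 5, 4, 0, 1, 2, 8]
rank  pair      lcp
   1  s[6:],s[3:]  1  'a'
   2  s[3:],s[7:]  1  'a'
   3  s[7:],s[9:]  0  ''
   4  s[9:],s[5:]  1  'b'
   5  s[5:],s[4:]  1  'b'
   6  s[4:],s[0:]  2  'bb'
   7  s[0:],s[1:]  1  'b'
   8  s[1:],s[2:]  0  ''
   9  s[2:],s[8:]  1  'c'

[0, 1, 1, 0, 1, 1, 2, 1, 0, 1]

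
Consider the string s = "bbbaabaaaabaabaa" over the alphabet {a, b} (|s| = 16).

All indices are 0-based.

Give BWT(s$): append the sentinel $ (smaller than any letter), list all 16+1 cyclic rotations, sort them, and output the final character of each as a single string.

rank  rotation           last
    0  $bbbaabaaaabaabaa  a
    1  a$bbbaabaaaabaaba  a
    2  aa$bbbaabaaaabaab  b
    3  aaaabaabaa$bbbaab  b
    4  aaabaabaa$bbbaaba  a
    5  aabaa$bbbaabaaaab  b
    6  aabaaaabaabaa$bbb  b
    7  aabaabaa$bbbaabaa  a
    8  abaa$bbbaabaaaaba  a
    9  abaaaabaabaa$bbba  a
   10  abaabaa$bbbaabaaa  a
   11  baa$bbbaabaaaabaa  a
   12  baaaabaabaa$bbbaa  a
   13  baabaa$bbbaabaaaa  a
   14  baabaaaabaabaa$bb  b
   15  bbaabaaaabaabaa$b  b
   16  bbbaabaaaabaabaa$  $

aabbabbaaaaaaabb$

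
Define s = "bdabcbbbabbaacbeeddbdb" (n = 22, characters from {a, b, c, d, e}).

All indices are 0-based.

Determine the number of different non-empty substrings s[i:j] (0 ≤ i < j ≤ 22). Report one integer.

228

rank→(start, suffix):
  0 → (11, 'aacbeeddbdb')
  1 → (8, 'abbaacbeeddbdb')
  2 → (2, 'abcbbbabbaacbeeddbdb')
  3 → (12, 'acbeeddbdb')
  4 → (21, 'b')
  5 → (10, 'baacbeeddbdb')
  6 → (7, 'babbaacbeeddbdb')
  7 → (9, 'bbaacbeeddbdb')
  8 → (6, 'bbabbaacbeeddbdb')
  9 → (5, 'bbbabbaacbeeddbdb')
  10 → (3, 'bcbbbabbaacbeeddbdb')
  11 → (0, 'bdabcbbbabbaacbeeddbdb')
  12 → (19, 'bdb')
  13 → (14, 'beeddbdb')
  14 → (4, 'cbbbabbaacbeeddbdb')
  15 → (13, 'cbeeddbdb')
  16 → (1, 'dabcbbbabbaacbeeddbdb')
  17 → (20, 'db')
  18 → (18, 'dbdb')
  19 → (17, 'ddbdb')
  20 → (16, 'eddbdb')
  21 → (15, 'eeddbdb')

SA = [11, 8, 2, 12, 21, 10, 7, 9, 6, 5, 3, 0, 19, 14, 4, 13, 1, 20, 18, 17, 16, 15]
rank  pair      lcp
   1  s[11:],s[8:]  1  'a'
   2  s[8:],s[2:]  2  'ab'
   3  s[2:],s[12:]  1  'a'
   4  s[12:],s[21:]  0  ''
   5  s[21:],s[10:]  1  'b'
   6  s[10:],s[7:]  2  'ba'
   7  s[7:],s[9:]  1  'b'
   8  s[9:],s[6:]  3  'bba'
   9  s[6:],s[5:]  2  'bb'
  10  s[5:],s[3:]  1  'b'
  11  s[3:],s[0:]  1  'b'
  12  s[0:],s[19:]  2  'bd'
  13  s[19:],s[14:]  1  'b'
  14  s[14:],s[4:]  0  ''
  15  s[4:],s[13:]  2  'cb'
  16  s[13:],s[1:]  0  ''
  17  s[1:],s[20:]  1  'd'
  18  s[20:],s[18:]  2  'db'
  19  s[18:],s[17:]  1  'd'
  20  s[17:],s[16:]  0  ''
  21  s[16:],s[15:]  1  'e'

n(n+1)/2 = 22·23/2 = 253
Σ LCP = 0 + 1 + 2 + 1 + 0 + 1 + 2 + 1 + 3 + 2 + 1 + 1 + 2 + 1 + 0 + 2 + 0 + 1 + 2 + 1 + 0 + 1 = 25
distinct = 253 − 25 = 228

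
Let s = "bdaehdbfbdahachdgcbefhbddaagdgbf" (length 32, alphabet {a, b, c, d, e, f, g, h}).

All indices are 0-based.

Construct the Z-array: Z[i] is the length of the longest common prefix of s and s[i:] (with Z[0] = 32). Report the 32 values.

Z[0]=32
i=1: fresh scan; Z[1]=0
i=2: fresh scan; Z[2]=0
i=3: fresh scan; Z[3]=0
i=4: fresh scan; Z[4]=0
i=5: fresh scan; Z[5]=0
i=6: fresh scan; Z[6]=1 extend→box=[6,7)
i=7: fresh scan; Z[7]=0
i=8: fresh scan; Z[8]=3 extend→box=[8,11)
i=9: min(r-i=2, Z[1]=0)=0; Z[9]=0
i=10: min(r-i=1, Z[2]=0)=0; Z[10]=0
i=11: fresh scan; Z[11]=0
i=12: fresh scan; Z[12]=0
i=13: fresh scan; Z[13]=0
i=14: fresh scan; Z[14]=0
i=15: fresh scan; Z[15]=0
i=16: fresh scan; Z[16]=0
i=17: fresh scan; Z[17]=0
i=18: fresh scan; Z[18]=1 extend→box=[18,19)
i=19: fresh scan; Z[19]=0
i=20: fresh scan; Z[20]=0
i=21: fresh scan; Z[21]=0
i=22: fresh scan; Z[22]=2 extend→box=[22,24)
i=23: min(r-i=1, Z[1]=0)=0; Z[23]=0
i=24: fresh scan; Z[24]=0
i=25: fresh scan; Z[25]=0
i=26: fresh scan; Z[26]=0
i=27: fresh scan; Z[27]=0
i=28: fresh scan; Z[28]=0
i=29: fresh scan; Z[29]=0
i=30: fresh scan; Z[30]=1 extend→box=[30,31)
i=31: fresh scan; Z[31]=0

[32, 0, 0, 0, 0, 0, 1, 0, 3, 0, 0, 0, 0, 0, 0, 0, 0, 0, 1, 0, 0, 0, 2, 0, 0, 0, 0, 0, 0, 0, 1, 0]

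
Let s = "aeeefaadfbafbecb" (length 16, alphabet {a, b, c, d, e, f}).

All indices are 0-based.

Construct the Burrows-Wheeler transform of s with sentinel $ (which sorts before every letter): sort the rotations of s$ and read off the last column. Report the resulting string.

bfa$bcffeabaeeeda

rank  rotation           last
    0  $aeeefaadfbafbecb  b
    1  aadfbafbecb$aeeef  f
    2  adfbafbecb$aeeefa  a
    3  aeeefaadfbafbecb$  $
    4  afbecb$aeeefaadfb  b
    5  b$aeeefaadfbafbec  c
    6  bafbecb$aeeefaadf  f
    7  becb$aeeefaadfbaf  f
    8  cb$aeeefaadfbafbe  e
    9  dfbafbecb$aeeefaa  a
   10  ecb$aeeefaadfbafb  b
   11  eeefaadfbafbecb$a  a
   12  eefaadfbafbecb$ae  e
   13  efaadfbafbecb$aee  e
   14  faadfbafbecb$aeee  e
   15  fbafbecb$aeeefaad  d
   16  fbecb$aeeefaadfba  a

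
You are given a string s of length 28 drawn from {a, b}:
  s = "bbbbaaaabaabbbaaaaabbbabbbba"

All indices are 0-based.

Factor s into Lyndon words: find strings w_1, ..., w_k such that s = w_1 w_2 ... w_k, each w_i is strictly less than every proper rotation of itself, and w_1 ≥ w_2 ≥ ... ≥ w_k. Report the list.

emit factor 1: 'b' (i=0, period=1)
emit factor 2: 'b' (i=1, period=1)
emit factor 3: 'b' (i=2, period=1)
emit factor 4: 'b' (i=3, period=1)
emit factor 5: 'aaaabaabbb' (i=4, period=10)
emit factor 6: 'aaaaabbbabbbb' (i=14, period=13)
emit factor 7: 'a' (i=27, period=1)

["b", "b", "b", "b", "aaaabaabbb", "aaaaabbbabbbb", "a"]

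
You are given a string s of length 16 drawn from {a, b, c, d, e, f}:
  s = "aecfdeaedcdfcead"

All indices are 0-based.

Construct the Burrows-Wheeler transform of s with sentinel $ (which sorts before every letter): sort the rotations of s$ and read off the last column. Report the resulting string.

de$edfeaefccdaadc

rank  rotation           last
    0  $aecfdeaedcdfcead  d
    1  ad$aecfdeaedcdfce  e
    2  aecfdeaedcdfcead$  $
    3  aedcdfcead$aecfde  e
    4  cdfcead$aecfdeaed  d
    5  cead$aecfdeaedcdf  f
    6  cfdeaedcdfcead$ae  e
    7  d$aecfdeaedcdfcea  a
    8  dcdfcead$aecfdeae  e
    9  deaedcdfcead$aecf  f
   10  dfcead$aecfdeaedc  c
   11  ead$aecfdeaedcdfc  c
   12  eaedcdfcead$aecfd  d
   13  ecfdeaedcdfcead$a  a
   14  edcdfcead$aecfdea  a
   15  fcead$aecfdeaedcd  d
   16  fdeaedcdfcead$aec  c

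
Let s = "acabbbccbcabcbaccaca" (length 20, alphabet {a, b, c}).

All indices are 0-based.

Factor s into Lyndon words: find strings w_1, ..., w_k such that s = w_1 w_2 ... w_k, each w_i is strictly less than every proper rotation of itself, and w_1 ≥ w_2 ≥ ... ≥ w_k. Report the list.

["ac", "abbbccbcabcbaccac", "a"]

emit factor 1: 'ac' (i=0, period=2)
emit factor 2: 'abbbccbcabcbaccac' (i=2, period=17)
emit factor 3: 'a' (i=19, period=1)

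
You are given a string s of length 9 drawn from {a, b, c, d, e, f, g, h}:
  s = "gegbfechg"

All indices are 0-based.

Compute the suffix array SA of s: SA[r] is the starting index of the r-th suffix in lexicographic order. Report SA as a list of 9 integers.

[3, 6, 5, 1, 4, 8, 2, 0, 7]

rank | idx | suffix
   0 |   3 | bfechg
   1 |   6 | chg
   2 |   5 | echg
   3 |   1 | egbfechg
   4 |   4 | fechg
   5 |   8 | g
   6 |   2 | gbfechg
   7 |   0 | gegbfechg
   8 |   7 | hg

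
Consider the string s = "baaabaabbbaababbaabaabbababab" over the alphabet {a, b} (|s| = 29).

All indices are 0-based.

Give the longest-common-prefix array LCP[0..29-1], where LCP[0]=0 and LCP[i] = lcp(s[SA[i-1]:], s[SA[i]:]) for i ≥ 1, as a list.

[0, 2, 7, 4, 3, 4, 1, 2, 6, 3, 4, 4, 2, 4, 3, 0, 1, 3, 5, 4, 5, 2, 3, 5, 3, 1, 6, 3, 2]

rank | idx | suffix
   0 |   1 | aaabaabbbaababbaabaabbababab
   1 |  16 | aabaabbababab
   2 |   2 | aabaabbbaababbaabaabbababab
   3 |  10 | aababbaabaabbababab
   4 |  19 | aabbababab
   5 |   5 | aabbbaababbaabaabbababab
   6 |  27 | ab
   7 |  17 | abaabbababab
   8 |   3 | abaabbbaababbaabaabbababab
   9 |  25 | abab
  10 |  23 | ababab
  11 |  11 | ababbaabaabbababab
  12 |  13 | abbaabaabbababab
  13 |  20 | abbababab
  14 |   6 | abbbaababbaabaabbababab
  15 |  28 | b
  16 |   0 | baaabaabbbaababbaabaabbababab
  17 |  15 | baabaabbababab
  18 |   9 | baababbaabaabbababab
  19 |  18 | baabbababab
  20 |   4 | baabbbaababbaabaabbababab
  21 |  26 | bab
  22 |  24 | babab
  23 |  22 | bababab
  24 |  12 | babbaabaabbababab
  25 |  14 | bbaabaabbababab
  26 |   8 | bbaababbaabaabbababab
  27 |  21 | bbababab
  28 |   7 | bbbaababbaabaabbababab

SA = [1, 16, 2, 10, 19, 5, 27, 17, 3, 25, 23, 11, 13, 20, 6, 28, 0, 15, 9, 18, 4, 26, 24, 22, 12, 14, 8, 21, 7]
i: (SA[i-1],SA[i]) lcp shared
  1: (1,16) 2 'aa'
  2: (16,2) 7 'aabaabb'
  3: (2,10) 4 'aaba'
  4: (10,19) 3 'aab'
  5: (19,5) 4 'aabb'
  6: (5,27) 1 'a'
  7: (27,17) 2 'ab'
  8: (17,3) 6 'abaabb'
  9: (3,25) 3 'aba'
  10: (25,23) 4 'abab'
  11: (23,11) 4 'abab'
  12: (11,13) 2 'ab'
  13: (13,20) 4 'abba'
  14: (20,6) 3 'abb'
  15: (6,28) 0 ''
  16: (28,0) 1 'b'
  17: (0,15) 3 'baa'
  18: (15,9) 5 'baaba'
  19: (9,18) 4 'baab'
  20: (18,4) 5 'baabb'
  21: (4,26) 2 'ba'
  22: (26,24) 3 'bab'
  23: (24,22) 5 'babab'
  24: (22,12) 3 'bab'
  25: (12,14) 1 'b'
  26: (14,8) 6 'bbaaba'
  27: (8,21) 3 'bba'
  28: (21,7) 2 'bb'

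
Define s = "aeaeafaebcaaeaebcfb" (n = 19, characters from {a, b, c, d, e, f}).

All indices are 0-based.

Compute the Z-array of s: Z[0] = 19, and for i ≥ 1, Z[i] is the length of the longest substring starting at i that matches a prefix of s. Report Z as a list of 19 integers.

Z[0]=19
i=1: i≥r, start 0; Z[1]=0
i=2: i≥r, start 0; Z[2]=3 grow→box=[2,5)
i=3: min(r-i=2, Z[1]=0)=0; Z[3]=0
i=4: min(r-i=1, Z[2]=3)=1; Z[4]=1
i=5: i≥r, start 0; Z[5]=0
i=6: i≥r, start 0; Z[6]=2 grow→box=[6,8)
i=7: min(r-i=1, Z[1]=0)=0; Z[7]=0
i=8: i≥r, start 0; Z[8]=0
i=9: i≥r, start 0; Z[9]=0
i=10: i≥r, start 0; Z[10]=1 grow→box=[10,11)
i=11: i≥r, start 0; Z[11]=4 grow→box=[11,15)
i=12: min(r-i=3, Z[1]=0)=0; Z[12]=0
i=13: min(r-i=2, Z[2]=3)=2; Z[13]=2
i=14: min(r-i=1, Z[3]=0)=0; Z[14]=0
i=15: i≥r, start 0; Z[15]=0
i=16: i≥r, start 0; Z[16]=0
i=17: i≥r, start 0; Z[17]=0
i=18: i≥r, start 0; Z[18]=0

[19, 0, 3, 0, 1, 0, 2, 0, 0, 0, 1, 4, 0, 2, 0, 0, 0, 0, 0]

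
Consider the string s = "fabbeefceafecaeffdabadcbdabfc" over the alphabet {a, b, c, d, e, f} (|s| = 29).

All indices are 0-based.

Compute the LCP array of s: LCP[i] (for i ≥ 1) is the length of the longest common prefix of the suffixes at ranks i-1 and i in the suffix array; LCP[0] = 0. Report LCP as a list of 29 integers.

[0, 2, 2, 1, 1, 1, 0, 1, 1, 1, 1, 0, 1, 1, 1, 0, 3, 1, 0, 1, 1, 1, 2, 0, 1, 2, 1, 1, 1]

sorted suffixes:
  #0 SA[0]=18  'abadcbdabfc'
  #1 SA[1]=1  'abbeefceafecaeffdabadcbdabfc'
  #2 SA[2]=25  'abfc'
  #3 SA[3]=20  'adcbdabfc'
  #4 SA[4]=13  'aeffdabadcbdabfc'
  #5 SA[5]=9  'afecaeffdabadcbdabfc'
  #6 SA[6]=19  'badcbdabfc'
  #7 SA[7]=2  'bbeefceafecaeffdabadcbdabfc'
  #8 SA[8]=23  'bdabfc'
  #9 SA[9]=3  'beefceafecaeffdabadcbdabfc'
  #10 SA[10]=26  'bfc'
  #11 SA[11]=28  'c'
  #12 SA[12]=12  'caeffdabadcbdabfc'
  #13 SA[13]=22  'cbdabfc'
  #14 SA[14]=7  'ceafecaeffdabadcbdabfc'
  #15 SA[15]=17  'dabadcbdabfc'
  #16 SA[16]=24  'dabfc'
  #17 SA[17]=21  'dcbdabfc'
  #18 SA[18]=8  'eafecaeffdabadcbdabfc'
  #19 SA[19]=11  'ecaeffdabadcbdabfc'
  #20 SA[20]=4  'eefceafecaeffdabadcbdabfc'
  #21 SA[21]=5  'efceafecaeffdabadcbdabfc'
  #22 SA[22]=14  'effdabadcbdabfc'
  #23 SA[23]=0  'fabbeefceafecaeffdabadcbdabfc'
  #24 SA[24]=27  'fc'
  #25 SA[25]=6  'fceafecaeffdabadcbdabfc'
  #26 SA[26]=16  'fdabadcbdabfc'
  #27 SA[27]=10  'fecaeffdabadcbdabfc'
  #28 SA[28]=15  'ffdabadcbdabfc'

SA = [18, 1, 25, 20, 13, 9, 19, 2, 23, 3, 26, 28, 12, 22, 7, 17, 24, 21, 8, 11, 4, 5, 14, 0, 27, 6, 16, 10, 15]
i: (SA[i-1],SA[i]) lcp shared
  1: (18,1) 2 'ab'
  2: (1,25) 2 'ab'
  3: (25,20) 1 'a'
  4: (20,13) 1 'a'
  5: (13,9) 1 'a'
  6: (9,19) 0 ''
  7: (19,2) 1 'b'
  8: (2,23) 1 'b'
  9: (23,3) 1 'b'
  10: (3,26) 1 'b'
  11: (26,28) 0 ''
  12: (28,12) 1 'c'
  13: (12,22) 1 'c'
  14: (22,7) 1 'c'
  15: (7,17) 0 ''
  16: (17,24) 3 'dab'
  17: (24,21) 1 'd'
  18: (21,8) 0 ''
  19: (8,11) 1 'e'
  20: (11,4) 1 'e'
  21: (4,5) 1 'e'
  22: (5,14) 2 'ef'
  23: (14,0) 0 ''
  24: (0,27) 1 'f'
  25: (27,6) 2 'fc'
  26: (6,16) 1 'f'
  27: (16,10) 1 'f'
  28: (10,15) 1 'f'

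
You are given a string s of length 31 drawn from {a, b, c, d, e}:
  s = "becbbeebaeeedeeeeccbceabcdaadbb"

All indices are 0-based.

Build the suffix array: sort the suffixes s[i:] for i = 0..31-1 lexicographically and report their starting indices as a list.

[26, 22, 27, 8, 30, 7, 29, 3, 23, 19, 0, 4, 2, 18, 17, 24, 20, 25, 28, 12, 21, 6, 1, 16, 11, 5, 15, 10, 14, 9, 13]

rank→(start, suffix):
  0 → (26, 'aadbb')
  1 → (22, 'abcdaadbb')
  2 → (27, 'adbb')
  3 → (8, 'aeeedeeeeccbceabcdaadbb')
  4 → (30, 'b')
  5 → (7, 'baeeedeeeeccbceabcdaadbb')
  6 → (29, 'bb')
  7 → (3, 'bbeebaeeedeeeeccbceabcdaadbb')
  8 → (23, 'bcdaadbb')
  9 → (19, 'bceabcdaadbb')
  10 → (0, 'becbbeebaeeedeeeeccbceabcdaadbb')
  11 → (4, 'beebaeeedeeeeccbceabcdaadbb')
  12 → (2, 'cbbeebaeeedeeeeccbceabcdaadbb')
  13 → (18, 'cbceabcdaadbb')
  14 → (17, 'ccbceabcdaadbb')
  15 → (24, 'cdaadbb')
  16 → (20, 'ceabcdaadbb')
  17 → (25, 'daadbb')
  18 → (28, 'dbb')
  19 → (12, 'deeeeccbceabcdaadbb')
  20 → (21, 'eabcdaadbb')
  21 → (6, 'ebaeeedeeeeccbceabcdaadbb')
  22 → (1, 'ecbbeebaeeedeeeeccbceabcdaadbb')
  23 → (16, 'eccbceabcdaadbb')
  24 → (11, 'edeeeeccbceabcdaadbb')
  25 → (5, 'eebaeeedeeeeccbceabcdaadbb')
  26 → (15, 'eeccbceabcdaadbb')
  27 → (10, 'eedeeeeccbceabcdaadbb')
  28 → (14, 'eeeccbceabcdaadbb')
  29 → (9, 'eeedeeeeccbceabcdaadbb')
  30 → (13, 'eeeeccbceabcdaadbb')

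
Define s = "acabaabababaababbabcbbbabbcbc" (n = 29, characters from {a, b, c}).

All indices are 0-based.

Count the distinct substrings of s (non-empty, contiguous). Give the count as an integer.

rank | idx | suffix
   0 |   4 | aabababaababbabcbbbabbcbc
   1 |  11 | aababbabcbbbabbcbc
   2 |   2 | abaabababaababbabcbbbabbcbc
   3 |   9 | abaababbabcbbbabbcbc
   4 |   7 | ababaababbabcbbbabbcbc
   5 |   5 | abababaababbabcbbbabbcbc
   6 |  12 | ababbabcbbbabbcbc
   7 |  14 | abbabcbbbabbcbc
   8 |  23 | abbcbc
   9 |  17 | abcbbbabbcbc
  10 |   0 | acabaabababaababbabcbbbabbcbc
  11 |   3 | baabababaababbabcbbbabbcbc
  12 |  10 | baababbabcbbbabbcbc
  13 |   8 | babaababbabcbbbabbcbc
  14 |   6 | bababaababbabcbbbabbcbc
  15 |  13 | babbabcbbbabbcbc
  16 |  22 | babbcbc
  17 |  16 | babcbbbabbcbc
  18 |  21 | bbabbcbc
  19 |  15 | bbabcbbbabbcbc
  20 |  20 | bbbabbcbc
  21 |  24 | bbcbc
  22 |  27 | bc
  23 |  18 | bcbbbabbcbc
  24 |  25 | bcbc
  25 |  28 | c
  26 |   1 | cabaabababaababbabcbbbabbcbc
  27 |  19 | cbbbabbcbc
  28 |  26 | cbc

SA = [4, 11, 2, 9, 7, 5, 12, 14, 23, 17, 0, 3, 10, 8, 6, 13, 22, 16, 21, 15, 20, 24, 27, 18, 25, 28, 1, 19, 26]
rank  pair      lcp
   1  s[4:],s[11:]  5  'aabab'
   2  s[11:],s[2:]  1  'a'
   3  s[2:],s[9:]  7  'abaabab'
   4  s[9:],s[7:]  3  'aba'
   5  s[7:],s[5:]  5  'ababa'
   6  s[5:],s[12:]  4  'abab'
   7  s[12:],s[14:]  2  'ab'
   8  s[14:],s[23:]  3  'abb'
   9  s[23:],s[17:]  2  'ab'
  10  s[17:],s[0:]  1  'a'
  11  s[0:],s[3:]  0  ''
  12  s[3:],s[10:]  6  'baabab'
  13  s[10:],s[8:]  2  'ba'
  14  s[8:],s[6:]  4  'baba'
  15  s[6:],s[13:]  3  'bab'
  16  s[13:],s[22:]  4  'babb'
  17  s[22:],s[16:]  3  'bab'
  18  s[16:],s[21:]  1  'b'
  19  s[21:],s[15:]  4  'bbab'
  20  s[15:],s[20:]  2  'bb'
  21  s[20:],s[24:]  2  'bb'
  22  s[24:],s[27:]  1  'b'
  23  s[27:],s[18:]  2  'bc'
  24  s[18:],s[25:]  3  'bcb'
  25  s[25:],s[28:]  0  ''
  26  s[28:],s[1:]  1  'c'
  27  s[1:],s[19:]  1  'c'
  28  s[19:],s[26:]  2  'cb'

n(n+1)/2 = 29·30/2 = 435
Σ LCP = 0 + 5 + 1 + 7 + 3 + 5 + 4 + 2 + 3 + 2 + 1 + 0 + 6 + 2 + 4 + 3 + 4 + 3 + 1 + 4 + 2 + 2 + 1 + 2 + 3 + 0 + 1 + 1 + 2 = 74
distinct = 435 − 74 = 361

361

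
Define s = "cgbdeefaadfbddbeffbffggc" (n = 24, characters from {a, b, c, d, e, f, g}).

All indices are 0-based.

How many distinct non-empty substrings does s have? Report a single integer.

rank→(start, suffix):
  0 → (7, 'aadfbddbeffbffggc')
  1 → (8, 'adfbddbeffbffggc')
  2 → (11, 'bddbeffbffggc')
  3 → (2, 'bdeefaadfbddbeffbffggc')
  4 → (14, 'beffbffggc')
  5 → (18, 'bffggc')
  6 → (23, 'c')
  7 → (0, 'cgbdeefaadfbddbeffbffggc')
  8 → (13, 'dbeffbffggc')
  9 → (12, 'ddbeffbffggc')
  10 → (3, 'deefaadfbddbeffbffggc')
  11 → (9, 'dfbddbeffbffggc')
  12 → (4, 'eefaadfbddbeffbffggc')
  13 → (5, 'efaadfbddbeffbffggc')
  14 → (15, 'effbffggc')
  15 → (6, 'faadfbddbeffbffggc')
  16 → (10, 'fbddbeffbffggc')
  17 → (17, 'fbffggc')
  18 → (16, 'ffbffggc')
  19 → (19, 'ffggc')
  20 → (20, 'fggc')
  21 → (1, 'gbdeefaadfbddbeffbffggc')
  22 → (22, 'gc')
  23 → (21, 'ggc')

SA = [7, 8, 11, 2, 14, 18, 23, 0, 13, 12, 3, 9, 4, 5, 15, 6, 10, 17, 16, 19, 20, 1, 22, 21]
i: (SA[i-1],SA[i]) lcp shared
  1: (7,8) 1 'a'
  2: (8,11) 0 ''
  3: (11,2) 2 'bd'
  4: (2,14) 1 'b'
  5: (14,18) 1 'b'
  6: (18,23) 0 ''
  7: (23,0) 1 'c'
  8: (0,13) 0 ''
  9: (13,12) 1 'd'
  10: (12,3) 1 'd'
  11: (3,9) 1 'd'
  12: (9,4) 0 ''
  13: (4,5) 1 'e'
  14: (5,15) 2 'ef'
  15: (15,6) 0 ''
  16: (6,10) 1 'f'
  17: (10,17) 2 'fb'
  18: (17,16) 1 'f'
  19: (16,19) 2 'ff'
  20: (19,20) 1 'f'
  21: (20,1) 0 ''
  22: (1,22) 1 'g'
  23: (22,21) 1 'g'

n(n+1)/2 = 24·25/2 = 300
Σ LCP = 0 + 1 + 0 + 2 + 1 + 1 + 0 + 1 + 0 + 1 + 1 + 1 + 0 + 1 + 2 + 0 + 1 + 2 + 1 + 2 + 1 + 0 + 1 + 1 = 21
distinct = 300 − 21 = 279

279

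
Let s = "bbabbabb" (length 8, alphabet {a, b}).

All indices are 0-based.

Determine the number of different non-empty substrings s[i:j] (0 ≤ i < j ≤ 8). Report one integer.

20

rank→(start, suffix):
  0 → (5, 'abb')
  1 → (2, 'abbabb')
  2 → (7, 'b')
  3 → (4, 'babb')
  4 → (1, 'babbabb')
  5 → (6, 'bb')
  6 → (3, 'bbabb')
  7 → (0, 'bbabbabb')

SA = [5, 2, 7, 4, 1, 6, 3, 0]
rank  pair      lcp
   1  s[5:],s[2:]  3  'abb'
   2  s[2:],s[7:]  0  ''
   3  s[7:],s[4:]  1  'b'
   4  s[4:],s[1:]  4  'babb'
   5  s[1:],s[6:]  1  'b'
   6  s[6:],s[3:]  2  'bb'
   7  s[3:],s[0:]  5  'bbabb'

n(n+1)/2 = 8·9/2 = 36
Σ LCP = 0 + 3 + 0 + 1 + 4 + 1 + 2 + 5 = 16
distinct = 36 − 16 = 20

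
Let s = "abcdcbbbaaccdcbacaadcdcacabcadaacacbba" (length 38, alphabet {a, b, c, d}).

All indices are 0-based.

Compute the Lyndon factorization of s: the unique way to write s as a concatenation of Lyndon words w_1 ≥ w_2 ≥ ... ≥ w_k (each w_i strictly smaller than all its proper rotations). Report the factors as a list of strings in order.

["abcdcbbb", "aaccdcbacaadcdcacabcad", "aacacbb", "a"]

emit factor 1: 'abcdcbbb' (i=0, period=8)
emit factor 2: 'aaccdcbacaadcdcacabcad' (i=8, period=22)
emit factor 3: 'aacacbb' (i=30, period=7)
emit factor 4: 'a' (i=37, period=1)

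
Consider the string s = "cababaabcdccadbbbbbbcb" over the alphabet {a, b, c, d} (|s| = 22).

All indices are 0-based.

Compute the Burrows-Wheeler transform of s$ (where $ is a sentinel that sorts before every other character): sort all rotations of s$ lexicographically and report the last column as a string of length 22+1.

bbbcaccaadbbbbba$cbdbac

rank  rotation                 last
    0  $cababaabcdccadbbbbbbcb  b
    1  aabcdccadbbbbbbcb$cabab  b
    2  abaabcdccadbbbbbbcb$cab  b
    3  ababaabcdccadbbbbbbcb$c  c
    4  abcdccadbbbbbbcb$cababa  a
    5  adbbbbbbcb$cababaabcdcc  c
    6  b$cababaabcdccadbbbbbbc  c
    7  baabcdccadbbbbbbcb$caba  a
    8  babaabcdccadbbbbbbcb$ca  a
    9  bbbbbbcb$cababaabcdccad  d
   10  bbbbbcb$cababaabcdccadb  b
   11  bbbbcb$cababaabcdccadbb  b
   12  bbbcb$cababaabcdccadbbb  b
   13  bbcb$cababaabcdccadbbbb  b
   14  bcb$cababaabcdccadbbbbb  b
   15  bcdccadbbbbbbcb$cababaa  a
   16  cababaabcdccadbbbbbbcb$  $
   17  cadbbbbbbcb$cababaabcdc  c
   18  cb$cababaabcdccadbbbbbb  b
   19  ccadbbbbbbcb$cababaabcd  d
   20  cdccadbbbbbbcb$cababaab  b
   21  dbbbbbbcb$cababaabcdcca  a
   22  dccadbbbbbbcb$cababaabc  c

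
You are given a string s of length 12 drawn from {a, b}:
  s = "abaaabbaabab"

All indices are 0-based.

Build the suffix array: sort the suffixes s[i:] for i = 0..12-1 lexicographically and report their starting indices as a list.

[2, 7, 3, 10, 0, 8, 4, 11, 1, 6, 9, 5]

sorted suffixes:
  #0 SA[0]=2  'aaabbaabab'
  #1 SA[1]=7  'aabab'
  #2 SA[2]=3  'aabbaabab'
  #3 SA[3]=10  'ab'
  #4 SA[4]=0  'abaaabbaabab'
  #5 SA[5]=8  'abab'
  #6 SA[6]=4  'abbaabab'
  #7 SA[7]=11  'b'
  #8 SA[8]=1  'baaabbaabab'
  #9 SA[9]=6  'baabab'
  #10 SA[10]=9  'bab'
  #11 SA[11]=5  'bbaabab'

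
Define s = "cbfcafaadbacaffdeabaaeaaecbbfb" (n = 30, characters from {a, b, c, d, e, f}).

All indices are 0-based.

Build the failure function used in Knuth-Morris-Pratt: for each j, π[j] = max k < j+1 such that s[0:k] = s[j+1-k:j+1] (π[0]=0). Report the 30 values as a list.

π[0] = 0
j=1 s[j]='b': π[1]=0 (border '')
j=2 s[j]='f': π[2]=0 (border '')
j=3 s[j]='c': π[3]=1 (border 'c')
j=4 s[j]='a': k: 1→0; π[4]=0 (border '')
j=5 s[j]='f': π[5]=0 (border '')
j=6 s[j]='a': π[6]=0 (border '')
j=7 s[j]='a': π[7]=0 (border '')
j=8 s[j]='d': π[8]=0 (border '')
j=9 s[j]='b': π[9]=0 (border '')
j=10 s[j]='a': π[10]=0 (border '')
j=11 s[j]='c': π[11]=1 (border 'c')
j=12 s[j]='a': k: 1→0; π[12]=0 (border '')
j=13 s[j]='f': π[13]=0 (border '')
j=14 s[j]='f': π[14]=0 (border '')
j=15 s[j]='d': π[15]=0 (border '')
j=16 s[j]='e': π[16]=0 (border '')
j=17 s[j]='a': π[17]=0 (border '')
j=18 s[j]='b': π[18]=0 (border '')
j=19 s[j]='a': π[19]=0 (border '')
j=20 s[j]='a': π[20]=0 (border '')
j=21 s[j]='e': π[21]=0 (border '')
j=22 s[j]='a': π[22]=0 (border '')
j=23 s[j]='a': π[23]=0 (border '')
j=24 s[j]='e': π[24]=0 (border '')
j=25 s[j]='c': π[25]=1 (border 'c')
j=26 s[j]='b': π[26]=2 (border 'cb')
j=27 s[j]='b': k: 2→0; π[27]=0 (border '')
j=28 s[j]='f': π[28]=0 (border '')
j=29 s[j]='b': π[29]=0 (border '')

[0, 0, 0, 1, 0, 0, 0, 0, 0, 0, 0, 1, 0, 0, 0, 0, 0, 0, 0, 0, 0, 0, 0, 0, 0, 1, 2, 0, 0, 0]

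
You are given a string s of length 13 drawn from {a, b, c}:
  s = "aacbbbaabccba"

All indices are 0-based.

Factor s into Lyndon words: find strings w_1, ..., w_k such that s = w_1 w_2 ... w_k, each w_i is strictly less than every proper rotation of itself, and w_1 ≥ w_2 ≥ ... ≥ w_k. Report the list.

["aacbbb", "aabccb", "a"]

emit factor 1: 'aacbbb' (i=0, period=6)
emit factor 2: 'aabccb' (i=6, period=6)
emit factor 3: 'a' (i=12, period=1)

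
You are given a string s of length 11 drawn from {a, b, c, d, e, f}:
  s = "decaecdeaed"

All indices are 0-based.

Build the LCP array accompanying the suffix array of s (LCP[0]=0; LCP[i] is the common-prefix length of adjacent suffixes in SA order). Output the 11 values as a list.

[0, 2, 0, 1, 0, 1, 2, 0, 1, 2, 1]

rank→(start, suffix):
  0 → (3, 'aecdeaed')
  1 → (8, 'aed')
  2 → (2, 'caecdeaed')
  3 → (5, 'cdeaed')
  4 → (10, 'd')
  5 → (6, 'deaed')
  6 → (0, 'decaecdeaed')
  7 → (7, 'eaed')
  8 → (1, 'ecaecdeaed')
  9 → (4, 'ecdeaed')
  10 → (9, 'ed')

SA = [3, 8, 2, 5, 10, 6, 0, 7, 1, 4, 9]
rank  pair      lcp
   1  s[3:],s[8:]  2  'ae'
   2  s[8:],s[2:]  0  ''
   3  s[2:],s[5:]  1  'c'
   4  s[5:],s[10:]  0  ''
   5  s[10:],s[6:]  1  'd'
   6  s[6:],s[0:]  2  'de'
   7  s[0:],s[7:]  0  ''
   8  s[7:],s[1:]  1  'e'
   9  s[1:],s[4:]  2  'ec'
  10  s[4:],s[9:]  1  'e'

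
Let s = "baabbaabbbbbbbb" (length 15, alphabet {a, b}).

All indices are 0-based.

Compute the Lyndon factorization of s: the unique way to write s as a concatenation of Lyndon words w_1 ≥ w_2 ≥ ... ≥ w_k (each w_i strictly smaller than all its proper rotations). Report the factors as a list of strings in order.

emit factor 1: 'b' (i=0, period=1)
emit factor 2: 'aabbaabbbbbbbb' (i=1, period=14)

["b", "aabbaabbbbbbbb"]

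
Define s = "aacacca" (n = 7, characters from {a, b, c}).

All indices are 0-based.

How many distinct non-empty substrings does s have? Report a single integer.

sorted suffixes:
  #0 SA[0]=6  'a'
  #1 SA[1]=0  'aacacca'
  #2 SA[2]=1  'acacca'
  #3 SA[3]=3  'acca'
  #4 SA[4]=5  'ca'
  #5 SA[5]=2  'cacca'
  #6 SA[6]=4  'cca'

SA = [6, 0, 1, 3, 5, 2, 4]
[i] adj suffixes → lcp
  [1] 6/0 → 1 ('a')
  [2] 0/1 → 1 ('a')
  [3] 1/3 → 2 ('ac')
  [4] 3/5 → 0 ('')
  [5] 5/2 → 2 ('ca')
  [6] 2/4 → 1 ('c')

n(n+1)/2 = 7·8/2 = 28
Σ LCP = 0 + 1 + 1 + 2 + 0 + 2 + 1 = 7
distinct = 28 − 7 = 21

21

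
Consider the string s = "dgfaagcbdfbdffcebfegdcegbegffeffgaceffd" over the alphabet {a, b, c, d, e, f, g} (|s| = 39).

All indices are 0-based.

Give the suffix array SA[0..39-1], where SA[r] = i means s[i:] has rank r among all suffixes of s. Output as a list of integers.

[3, 33, 4, 7, 10, 24, 16, 6, 14, 34, 21, 38, 20, 8, 11, 0, 15, 35, 29, 22, 18, 25, 2, 9, 13, 37, 28, 17, 12, 36, 27, 30, 31, 32, 23, 5, 19, 1, 26]

rank→(start, suffix):
  0 → (3, 'aagcbdfbdffcebfegdcegbegffeffgaceffd')
  1 → (33, 'aceffd')
  2 → (4, 'agcbdfbdffcebfegdcegbegffeffgaceffd')
  3 → (7, 'bdfbdffcebfegdcegbegffeffgaceffd')
  4 → (10, 'bdffcebfegdcegbegffeffgaceffd')
  5 → (24, 'begffeffgaceffd')
  6 → (16, 'bfegdcegbegffeffgaceffd')
  7 → (6, 'cbdfbdffcebfegdcegbegffeffgaceffd')
  8 → (14, 'cebfegdcegbegffeffgaceffd')
  9 → (34, 'ceffd')
  10 → (21, 'cegbegffeffgaceffd')
  11 → (38, 'd')
  12 → (20, 'dcegbegffeffgaceffd')
  13 → (8, 'dfbdffcebfegdcegbegffeffgaceffd')
  14 → (11, 'dffcebfegdcegbegffeffgaceffd')
  15 → (0, 'dgfaagcbdfbdffcebfegdcegbegffeffgaceffd')
  16 → (15, 'ebfegdcegbegffeffgaceffd')
  17 → (35, 'effd')
  18 → (29, 'effgaceffd')
  19 → (22, 'egbegffeffgaceffd')
  20 → (18, 'egdcegbegffeffgaceffd')
  21 → (25, 'egffeffgaceffd')
  22 → (2, 'faagcbdfbdffcebfegdcegbegffeffgaceffd')
  23 → (9, 'fbdffcebfegdcegbegffeffgaceffd')
  24 → (13, 'fcebfegdcegbegffeffgaceffd')
  25 → (37, 'fd')
  26 → (28, 'feffgaceffd')
  27 → (17, 'fegdcegbegffeffgaceffd')
  28 → (12, 'ffcebfegdcegbegffeffgaceffd')
  29 → (36, 'ffd')
  30 → (27, 'ffeffgaceffd')
  31 → (30, 'ffgaceffd')
  32 → (31, 'fgaceffd')
  33 → (32, 'gaceffd')
  34 → (23, 'gbegffeffgaceffd')
  35 → (5, 'gcbdfbdffcebfegdcegbegffeffgaceffd')
  36 → (19, 'gdcegbegffeffgaceffd')
  37 → (1, 'gfaagcbdfbdffcebfegdcegbegffeffgaceffd')
  38 → (26, 'gffeffgaceffd')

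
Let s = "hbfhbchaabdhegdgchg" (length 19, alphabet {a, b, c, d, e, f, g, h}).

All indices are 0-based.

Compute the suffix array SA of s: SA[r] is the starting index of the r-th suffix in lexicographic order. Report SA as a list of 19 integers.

rank→(start, suffix):
  0 → (7, 'aabdhegdgchg')
  1 → (8, 'abdhegdgchg')
  2 → (4, 'bchaabdhegdgchg')
  3 → (9, 'bdhegdgchg')
  4 → (1, 'bfhbchaabdhegdgchg')
  5 → (5, 'chaabdhegdgchg')
  6 → (16, 'chg')
  7 → (14, 'dgchg')
  8 → (10, 'dhegdgchg')
  9 → (12, 'egdgchg')
  10 → (2, 'fhbchaabdhegdgchg')
  11 → (18, 'g')
  12 → (15, 'gchg')
  13 → (13, 'gdgchg')
  14 → (6, 'haabdhegdgchg')
  15 → (3, 'hbchaabdhegdgchg')
  16 → (0, 'hbfhbchaabdhegdgchg')
  17 → (11, 'hegdgchg')
  18 → (17, 'hg')

[7, 8, 4, 9, 1, 5, 16, 14, 10, 12, 2, 18, 15, 13, 6, 3, 0, 11, 17]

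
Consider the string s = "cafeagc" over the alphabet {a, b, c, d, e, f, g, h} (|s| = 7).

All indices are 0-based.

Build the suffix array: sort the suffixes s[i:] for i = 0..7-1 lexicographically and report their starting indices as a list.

[1, 4, 6, 0, 3, 2, 5]

rank→(start, suffix):
  0 → (1, 'afeagc')
  1 → (4, 'agc')
  2 → (6, 'c')
  3 → (0, 'cafeagc')
  4 → (3, 'eagc')
  5 → (2, 'feagc')
  6 → (5, 'gc')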